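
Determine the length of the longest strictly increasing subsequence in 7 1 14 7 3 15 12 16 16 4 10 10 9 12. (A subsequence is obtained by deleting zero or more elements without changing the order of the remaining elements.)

5

One longest increasing subsequence is 1, 3, 4, 10, 12 (positions 2,5,10,11,14), of length 5; no longer one exists.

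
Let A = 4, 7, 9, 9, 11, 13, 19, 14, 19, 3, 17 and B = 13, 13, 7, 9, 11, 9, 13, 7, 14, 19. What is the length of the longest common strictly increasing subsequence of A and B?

6

A longest common strictly increasing subsequence is 7, 9, 11, 13, 14, 19 (length 6); it appears in order in both A and B, and no longer such subsequence exists.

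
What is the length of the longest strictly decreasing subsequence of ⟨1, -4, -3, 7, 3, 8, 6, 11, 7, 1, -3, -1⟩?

4

Scanning left to right, the best length ending at each element is: 1→1, -4→2, -3→2, 7→1, 3→2, 8→1, 6→2, 11→1, 7→2, 1→3, -3→4, -1→4.
So the longest decreasing subsequence has length 4, e.g. 7, 3, 1, -3.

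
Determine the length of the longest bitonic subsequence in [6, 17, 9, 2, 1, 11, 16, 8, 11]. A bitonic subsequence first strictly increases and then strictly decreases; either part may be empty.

One longest bitonic subsequence is 6, 17, 9, 2, 1 (positions 1,2,3,4,5): it rises to 17 then falls. Length 5 is optimal.

5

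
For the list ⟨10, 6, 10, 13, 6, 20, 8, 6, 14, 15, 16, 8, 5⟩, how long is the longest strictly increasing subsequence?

Let dp[i] be the longest increasing subsequence ending at position i. Then dp = [1, 1, 2, 3, 1, 4, 2, 1, 4, 5, 6, 2, 1].
The maximum is 6; one witness is 6, 10, 13, 14, 15, 16 at positions 2,3,4,9,10,11.

6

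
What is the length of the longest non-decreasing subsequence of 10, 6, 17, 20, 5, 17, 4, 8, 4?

Scanning left to right, the best length ending at each element is: 10→1, 6→1, 17→2, 20→3, 5→1, 17→3, 4→1, 8→2, 4→2.
So the longest non-decreasing subsequence has length 3, e.g. 10, 17, 20.

3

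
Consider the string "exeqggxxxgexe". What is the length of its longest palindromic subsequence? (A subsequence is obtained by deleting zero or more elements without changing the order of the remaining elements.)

11

One longest palindromic subsequence is exegxxxgexe (positions 1,2,3,5,7,8,9,10,11,12,13); it reads the same forward and backward, and the interval DP gives dp[1][13] = 11.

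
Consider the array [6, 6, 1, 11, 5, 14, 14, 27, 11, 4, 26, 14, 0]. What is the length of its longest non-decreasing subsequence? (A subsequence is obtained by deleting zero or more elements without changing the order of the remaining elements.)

Scanning left to right, the best length ending at each element is: 6→1, 6→2, 1→1, 11→3, 5→2, 14→4, 14→5, 27→6, 11→4, 4→2, 26→6, 14→6, 0→1.
So the longest non-decreasing subsequence has length 6, e.g. 6, 6, 11, 14, 14, 27.

6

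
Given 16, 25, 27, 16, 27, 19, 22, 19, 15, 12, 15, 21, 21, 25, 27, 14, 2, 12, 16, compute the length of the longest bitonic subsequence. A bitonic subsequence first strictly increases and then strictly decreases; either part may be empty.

One longest bitonic subsequence is 16, 25, 27, 22, 19, 15, 14, 12 (positions 1,2,3,7,8,11,16,18): it rises to 27 then falls. Length 8 is optimal.

8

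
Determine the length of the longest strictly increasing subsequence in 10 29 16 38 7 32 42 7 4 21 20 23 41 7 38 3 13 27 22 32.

6

Let dp[i] be the longest increasing subsequence ending at position i. Then dp = [1, 2, 2, 3, 1, 3, 4, 1, 1, 3, 3, 4, 5, 2, 5, 1, 3, 5, 4, 6].
The maximum is 6; one witness is 10, 16, 21, 23, 27, 32 at positions 1,3,10,12,18,20.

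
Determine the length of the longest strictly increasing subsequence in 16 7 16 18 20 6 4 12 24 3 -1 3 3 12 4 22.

5

Let dp[i] be the longest increasing subsequence ending at position i. Then dp = [1, 1, 2, 3, 4, 1, 1, 2, 5, 1, 1, 2, 2, 3, 3, 5].
The maximum is 5; one witness is 7, 16, 18, 20, 24 at positions 2,3,4,5,9.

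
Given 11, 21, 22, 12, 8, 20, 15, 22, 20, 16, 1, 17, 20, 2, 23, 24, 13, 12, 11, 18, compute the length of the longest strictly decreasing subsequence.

Let dp[i] be the longest decreasing subsequence ending at position i. Then dp = [1, 1, 1, 2, 3, 2, 3, 1, 2, 3, 4, 3, 2, 4, 1, 1, 4, 5, 6, 3].
The maximum is 6; one witness is 21, 20, 15, 13, 12, 11 at positions 2,6,7,17,18,19.

6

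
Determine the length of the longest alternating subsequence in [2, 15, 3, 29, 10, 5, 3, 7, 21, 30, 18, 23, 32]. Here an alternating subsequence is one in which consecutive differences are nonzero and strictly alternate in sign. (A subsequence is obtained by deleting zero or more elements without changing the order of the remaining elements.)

Track the best alternating length ending on an up-step vs a down-step at each position: up/down = 1/1, 2/1, 2/3, 4/1, 4/5, 4/5, 2/5, 6/5, 6/5, 6/1, 6/7, 8/7, 8/1.
The maximum over both is 8; one such subsequence is 2, 15, 3, 29, 10, 21, 18, 23.

8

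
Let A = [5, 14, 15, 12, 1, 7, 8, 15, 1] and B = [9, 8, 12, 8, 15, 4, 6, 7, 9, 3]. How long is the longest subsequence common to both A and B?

A longest common subsequence is 12, 8, 15 (length 3); the LCS DP confirms no longer common subsequence exists.

3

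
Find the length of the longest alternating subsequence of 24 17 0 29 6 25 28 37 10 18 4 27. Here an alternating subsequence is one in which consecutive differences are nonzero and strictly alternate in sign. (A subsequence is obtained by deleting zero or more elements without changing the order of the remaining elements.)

9

Track the best alternating length ending on an up-step vs a down-step at each position: up/down = 1/1, 1/2, 1/2, 3/1, 3/4, 5/4, 5/4, 5/1, 5/6, 7/6, 3/8, 9/6.
The maximum over both is 9; one such subsequence is 24, 17, 29, 6, 25, 10, 18, 4, 27.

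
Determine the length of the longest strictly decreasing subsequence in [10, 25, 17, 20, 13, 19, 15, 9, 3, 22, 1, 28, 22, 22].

Let dp[i] be the longest decreasing subsequence ending at position i. Then dp = [1, 1, 2, 2, 3, 3, 4, 5, 6, 2, 7, 1, 2, 2].
The maximum is 7; one witness is 25, 20, 19, 15, 9, 3, 1 at positions 2,4,6,7,8,9,11.

7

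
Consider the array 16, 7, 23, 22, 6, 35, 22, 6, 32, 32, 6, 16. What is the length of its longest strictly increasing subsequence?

3

One longest increasing subsequence is 16, 23, 35 (positions 1,3,6), of length 3; no longer one exists.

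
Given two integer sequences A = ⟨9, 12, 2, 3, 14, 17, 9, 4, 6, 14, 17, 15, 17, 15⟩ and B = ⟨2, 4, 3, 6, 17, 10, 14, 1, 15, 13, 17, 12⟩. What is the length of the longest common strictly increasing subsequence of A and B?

A longest common strictly increasing subsequence is 2, 4, 6, 14, 15, 17 (length 6); it appears in order in both A and B, and no longer such subsequence exists.

6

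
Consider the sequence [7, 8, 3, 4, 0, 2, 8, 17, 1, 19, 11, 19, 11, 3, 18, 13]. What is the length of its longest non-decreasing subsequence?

Scanning left to right, the best length ending at each element is: 7→1, 8→2, 3→1, 4→2, 0→1, 2→2, 8→3, 17→4, 1→2, 19→5, 11→4, 19→6, 11→5, 3→3, 18→6, 13→6.
So the longest non-decreasing subsequence has length 6, e.g. 7, 8, 8, 17, 19, 19.

6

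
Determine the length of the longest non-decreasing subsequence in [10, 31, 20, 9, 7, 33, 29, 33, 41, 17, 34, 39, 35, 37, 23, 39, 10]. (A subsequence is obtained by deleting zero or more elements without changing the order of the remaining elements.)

8

Let dp[i] be the longest non-decreasing subsequence ending at position i. Then dp = [1, 2, 2, 1, 1, 3, 3, 4, 5, 2, 5, 6, 6, 7, 3, 8, 2].
The maximum is 8; one witness is 10, 31, 33, 33, 34, 35, 37, 39 at positions 1,2,6,8,11,13,14,16.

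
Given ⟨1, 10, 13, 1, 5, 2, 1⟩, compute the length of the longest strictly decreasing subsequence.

4

One longest decreasing subsequence is 10, 5, 2, 1 (positions 2,5,6,7), of length 4; no longer one exists.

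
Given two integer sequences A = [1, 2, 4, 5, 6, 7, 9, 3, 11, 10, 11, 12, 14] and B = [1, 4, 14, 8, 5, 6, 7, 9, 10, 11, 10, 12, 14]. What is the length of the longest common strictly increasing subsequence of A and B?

A longest common strictly increasing subsequence is 1, 4, 5, 6, 7, 9, 10, 11, 12, 14 (length 10); it appears in order in both A and B, and no longer such subsequence exists.

10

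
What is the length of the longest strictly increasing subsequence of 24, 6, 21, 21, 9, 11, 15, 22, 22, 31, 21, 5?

6

Scanning left to right, the best length ending at each element is: 24→1, 6→1, 21→2, 21→2, 9→2, 11→3, 15→4, 22→5, 22→5, 31→6, 21→5, 5→1.
So the longest increasing subsequence has length 6, e.g. 6, 9, 11, 15, 22, 31.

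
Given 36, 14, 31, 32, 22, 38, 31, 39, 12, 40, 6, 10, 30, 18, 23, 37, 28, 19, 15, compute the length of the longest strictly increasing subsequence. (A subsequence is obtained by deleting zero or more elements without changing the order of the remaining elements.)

6

Let dp[i] be the longest increasing subsequence ending at position i. Then dp = [1, 1, 2, 3, 2, 4, 3, 5, 1, 6, 1, 2, 3, 3, 4, 5, 5, 4, 3].
The maximum is 6; one witness is 14, 31, 32, 38, 39, 40 at positions 2,3,4,6,8,10.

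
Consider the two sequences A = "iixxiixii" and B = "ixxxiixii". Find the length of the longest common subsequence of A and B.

Backtracking the LCS table gives one alignment: i (A1,B1) → x (A3,B3) → x (A4,B4) → i (A5,B5) → i (A6,B6) → x (A7,B7) → i (A8,B8) → i (A9,B9).
So the longest common subsequence has length 8.

8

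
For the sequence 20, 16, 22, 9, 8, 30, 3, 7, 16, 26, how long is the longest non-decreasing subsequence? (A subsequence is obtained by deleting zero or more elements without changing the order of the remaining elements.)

One longest non-decreasing subsequence is 3, 7, 16, 26 (positions 7,8,9,10), of length 4; no longer one exists.

4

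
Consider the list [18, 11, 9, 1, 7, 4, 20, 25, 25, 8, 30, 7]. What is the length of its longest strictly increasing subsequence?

Scanning left to right, the best length ending at each element is: 18→1, 11→1, 9→1, 1→1, 7→2, 4→2, 20→3, 25→4, 25→4, 8→3, 30→5, 7→3.
So the longest increasing subsequence has length 5, e.g. 1, 7, 20, 25, 30.

5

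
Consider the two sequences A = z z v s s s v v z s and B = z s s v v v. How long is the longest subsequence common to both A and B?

5

Backtracking the LCS table gives one alignment: z (A2,B1) → s (A4,B2) → s (A5,B3) → v (A7,B5) → v (A8,B6).
So the longest common subsequence has length 5.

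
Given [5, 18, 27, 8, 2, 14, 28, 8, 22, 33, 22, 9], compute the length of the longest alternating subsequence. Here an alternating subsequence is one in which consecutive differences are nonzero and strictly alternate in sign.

A longest alternating subsequence is 5, 18, 8, 14, 8, 33, 22 (positions 1,2,4,6,8,10,11); its 6 consecutive differences strictly alternate in sign, and length 7 is optimal.

7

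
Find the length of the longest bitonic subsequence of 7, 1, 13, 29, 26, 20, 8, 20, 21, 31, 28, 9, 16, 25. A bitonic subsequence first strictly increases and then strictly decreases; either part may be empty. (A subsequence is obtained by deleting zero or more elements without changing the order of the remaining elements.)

7

One longest bitonic subsequence is 7, 13, 20, 21, 31, 28, 25 (positions 1,3,6,9,10,11,14): it rises to 31 then falls. Length 7 is optimal.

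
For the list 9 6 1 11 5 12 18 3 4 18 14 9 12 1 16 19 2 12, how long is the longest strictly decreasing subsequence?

5

Let dp[i] be the longest decreasing subsequence ending at position i. Then dp = [1, 2, 3, 1, 3, 1, 1, 4, 4, 1, 2, 3, 3, 5, 2, 1, 5, 3].
The maximum is 5; one witness is 9, 6, 5, 3, 1 at positions 1,2,5,8,14.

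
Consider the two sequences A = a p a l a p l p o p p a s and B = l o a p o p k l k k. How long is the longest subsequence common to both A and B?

A longest common subsequence is lapop (length 5); the LCS DP confirms no longer common subsequence exists.

5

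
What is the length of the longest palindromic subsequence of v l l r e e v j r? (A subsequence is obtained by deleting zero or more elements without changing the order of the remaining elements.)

One longest palindromic subsequence is reer (positions 4,5,6,9); it reads the same forward and backward, and the interval DP gives dp[1][9] = 4.

4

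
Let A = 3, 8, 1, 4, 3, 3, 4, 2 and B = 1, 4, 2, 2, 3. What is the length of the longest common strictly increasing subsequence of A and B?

A longest common strictly increasing subsequence is 1, 4 (length 2); it appears in order in both A and B, and no longer such subsequence exists.

2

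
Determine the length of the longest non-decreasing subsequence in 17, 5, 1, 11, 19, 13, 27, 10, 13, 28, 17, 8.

5

Let dp[i] be the longest non-decreasing subsequence ending at position i. Then dp = [1, 1, 1, 2, 3, 3, 4, 2, 4, 5, 5, 2].
The maximum is 5; one witness is 5, 11, 19, 27, 28 at positions 2,4,5,7,10.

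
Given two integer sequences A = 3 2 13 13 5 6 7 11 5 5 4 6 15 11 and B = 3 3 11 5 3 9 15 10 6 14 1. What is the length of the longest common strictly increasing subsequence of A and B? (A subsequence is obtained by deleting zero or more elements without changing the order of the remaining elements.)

3

A longest common strictly increasing subsequence is 3, 11, 15 (length 3); it appears in order in both A and B, and no longer such subsequence exists.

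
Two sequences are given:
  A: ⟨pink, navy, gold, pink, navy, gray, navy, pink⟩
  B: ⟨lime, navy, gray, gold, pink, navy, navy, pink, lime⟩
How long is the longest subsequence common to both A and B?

A longest common subsequence is navy, gold, pink, navy, navy, pink (length 6); the LCS DP confirms no longer common subsequence exists.

6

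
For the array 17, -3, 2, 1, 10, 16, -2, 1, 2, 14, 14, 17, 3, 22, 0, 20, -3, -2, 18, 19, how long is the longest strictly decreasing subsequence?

6

Scanning left to right, the best length ending at each element is: 17→1, -3→2, 2→2, 1→3, 10→2, 16→2, -2→4, 1→3, 2→3, 14→3, 14→3, 17→1, 3→4, 22→1, 0→5, 20→2, -3→6, -2→6, 18→3, 19→3.
So the longest decreasing subsequence has length 6, e.g. 17, 16, 14, 3, 0, -3.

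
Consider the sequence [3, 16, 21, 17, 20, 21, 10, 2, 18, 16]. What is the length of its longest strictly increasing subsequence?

5

One longest increasing subsequence is 3, 16, 17, 20, 21 (positions 1,2,4,5,6), of length 5; no longer one exists.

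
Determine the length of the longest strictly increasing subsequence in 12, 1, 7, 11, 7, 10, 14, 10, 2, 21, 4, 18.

One longest increasing subsequence is 1, 7, 11, 14, 21 (positions 2,3,4,7,10), of length 5; no longer one exists.

5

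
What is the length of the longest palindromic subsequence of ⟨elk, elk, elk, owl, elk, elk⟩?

5

Using dp[i][j] = 2 + dp[i+1][j−1] if the ends match, else max(dp[i+1][j], dp[i][j−1]):
dp[1][6] = 5. A witness is elk elk owl elk elk at positions 1,2,4,5,6.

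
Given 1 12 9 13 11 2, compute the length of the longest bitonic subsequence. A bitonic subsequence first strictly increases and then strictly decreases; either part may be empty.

5

One longest bitonic subsequence is 1, 12, 13, 11, 2 (positions 1,2,4,5,6): it rises to 13 then falls. Length 5 is optimal.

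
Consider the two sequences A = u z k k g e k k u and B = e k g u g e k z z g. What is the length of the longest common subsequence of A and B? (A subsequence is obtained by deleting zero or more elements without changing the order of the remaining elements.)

Backtracking the LCS table gives one alignment: u (A1,B4) → g (A5,B5) → e (A6,B6) → k (A7,B7).
So the longest common subsequence has length 4.

4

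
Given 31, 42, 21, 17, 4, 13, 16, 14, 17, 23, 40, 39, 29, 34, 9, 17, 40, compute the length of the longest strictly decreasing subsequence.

6

Let dp[i] be the longest decreasing subsequence ending at position i. Then dp = [1, 1, 2, 3, 4, 4, 4, 5, 3, 2, 2, 3, 4, 4, 6, 5, 2].
The maximum is 6; one witness is 31, 21, 17, 16, 14, 9 at positions 1,3,4,7,8,15.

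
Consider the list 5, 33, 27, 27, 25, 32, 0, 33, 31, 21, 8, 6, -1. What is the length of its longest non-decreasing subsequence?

Let dp[i] be the longest non-decreasing subsequence ending at position i. Then dp = [1, 2, 2, 3, 2, 4, 1, 5, 4, 2, 2, 2, 1].
The maximum is 5; one witness is 5, 27, 27, 32, 33 at positions 1,3,4,6,8.

5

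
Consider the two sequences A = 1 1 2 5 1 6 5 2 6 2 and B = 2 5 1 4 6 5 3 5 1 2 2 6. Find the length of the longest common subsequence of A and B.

A longest common subsequence is 2, 5, 1, 6, 5, 2, 6 (length 7); the LCS DP confirms no longer common subsequence exists.

7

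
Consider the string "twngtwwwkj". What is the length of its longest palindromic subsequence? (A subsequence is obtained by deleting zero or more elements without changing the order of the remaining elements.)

Using dp[i][j] = 2 + dp[i+1][j−1] if the ends match, else max(dp[i+1][j], dp[i][j−1]):
dp[1][10] = 4. A witness is wwww at positions 2,6,7,8.

4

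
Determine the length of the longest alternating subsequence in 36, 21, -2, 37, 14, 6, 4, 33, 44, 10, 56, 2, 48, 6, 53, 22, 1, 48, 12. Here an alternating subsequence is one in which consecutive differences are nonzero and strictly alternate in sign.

A longest alternating subsequence is 36, 21, 37, 14, 33, 10, 56, 2, 48, 6, 53, 22, 48, 12 (positions 1,2,4,5,8,10,11,12,13,14,15,16,18,19); its 13 consecutive differences strictly alternate in sign, and length 14 is optimal.

14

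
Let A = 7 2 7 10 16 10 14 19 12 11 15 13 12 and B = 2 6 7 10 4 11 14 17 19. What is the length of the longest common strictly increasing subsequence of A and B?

A longest common strictly increasing subsequence is 2, 7, 10, 14, 19 (length 5); it appears in order in both A and B, and no longer such subsequence exists.

5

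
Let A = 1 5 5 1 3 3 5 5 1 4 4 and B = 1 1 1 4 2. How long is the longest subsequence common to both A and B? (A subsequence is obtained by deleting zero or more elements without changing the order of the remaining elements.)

A longest common subsequence is 1, 1, 1, 4 (length 4); the LCS DP confirms no longer common subsequence exists.

4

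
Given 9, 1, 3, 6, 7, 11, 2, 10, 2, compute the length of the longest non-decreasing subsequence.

5

Let dp[i] be the longest non-decreasing subsequence ending at position i. Then dp = [1, 1, 2, 3, 4, 5, 2, 5, 3].
The maximum is 5; one witness is 1, 3, 6, 7, 11 at positions 2,3,4,5,6.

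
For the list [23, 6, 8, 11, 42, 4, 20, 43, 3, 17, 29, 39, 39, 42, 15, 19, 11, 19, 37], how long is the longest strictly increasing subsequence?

7

One longest increasing subsequence is 6, 8, 11, 20, 29, 39, 42 (positions 2,3,4,7,11,12,14), of length 7; no longer one exists.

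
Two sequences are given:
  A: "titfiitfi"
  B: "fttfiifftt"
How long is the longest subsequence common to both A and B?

Backtracking the LCS table gives one alignment: t (A1,B2) → t (A3,B3) → f (A4,B4) → i (A5,B5) → i (A6,B6) → t (A7,B10).
So the longest common subsequence has length 6.

6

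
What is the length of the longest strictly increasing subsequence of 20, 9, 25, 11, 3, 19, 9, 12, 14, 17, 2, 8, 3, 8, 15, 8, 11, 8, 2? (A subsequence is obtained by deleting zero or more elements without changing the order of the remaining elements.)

One longest increasing subsequence is 9, 11, 12, 14, 17 (positions 2,4,8,9,10), of length 5; no longer one exists.

5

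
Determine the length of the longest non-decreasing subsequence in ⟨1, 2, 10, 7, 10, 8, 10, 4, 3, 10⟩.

6

Let dp[i] be the longest non-decreasing subsequence ending at position i. Then dp = [1, 2, 3, 3, 4, 4, 5, 3, 3, 6].
The maximum is 6; one witness is 1, 2, 10, 10, 10, 10 at positions 1,2,3,5,7,10.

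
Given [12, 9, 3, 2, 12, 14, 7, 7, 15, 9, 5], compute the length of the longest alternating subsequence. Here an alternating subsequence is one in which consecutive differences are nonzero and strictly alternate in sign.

A longest alternating subsequence is 12, 9, 12, 7, 15, 9 (positions 1,2,5,7,9,10); its 5 consecutive differences strictly alternate in sign, and length 6 is optimal.

6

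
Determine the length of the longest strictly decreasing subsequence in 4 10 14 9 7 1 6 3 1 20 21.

Scanning left to right, the best length ending at each element is: 4→1, 10→1, 14→1, 9→2, 7→3, 1→4, 6→4, 3→5, 1→6, 20→1, 21→1.
So the longest decreasing subsequence has length 6, e.g. 10, 9, 7, 6, 3, 1.

6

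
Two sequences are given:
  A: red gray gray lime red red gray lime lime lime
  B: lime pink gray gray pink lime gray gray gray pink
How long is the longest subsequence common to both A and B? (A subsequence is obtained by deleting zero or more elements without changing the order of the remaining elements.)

4

A longest common subsequence is gray, gray, lime, gray (length 4); the LCS DP confirms no longer common subsequence exists.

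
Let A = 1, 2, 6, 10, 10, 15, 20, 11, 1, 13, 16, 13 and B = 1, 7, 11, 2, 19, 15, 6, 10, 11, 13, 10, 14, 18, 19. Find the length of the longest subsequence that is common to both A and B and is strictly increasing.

6

A longest common strictly increasing subsequence is 1, 2, 6, 10, 11, 13 (length 6); it appears in order in both A and B, and no longer such subsequence exists.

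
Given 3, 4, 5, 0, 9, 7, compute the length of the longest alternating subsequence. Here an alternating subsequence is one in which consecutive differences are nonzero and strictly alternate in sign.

5

A longest alternating subsequence is 3, 4, 0, 9, 7 (positions 1,2,4,5,6); its 4 consecutive differences strictly alternate in sign, and length 5 is optimal.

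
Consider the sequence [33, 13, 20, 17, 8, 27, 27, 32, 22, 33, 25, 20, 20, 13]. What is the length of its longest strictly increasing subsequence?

Scanning left to right, the best length ending at each element is: 33→1, 13→1, 20→2, 17→2, 8→1, 27→3, 27→3, 32→4, 22→3, 33→5, 25→4, 20→3, 20→3, 13→2.
So the longest increasing subsequence has length 5, e.g. 13, 20, 27, 32, 33.

5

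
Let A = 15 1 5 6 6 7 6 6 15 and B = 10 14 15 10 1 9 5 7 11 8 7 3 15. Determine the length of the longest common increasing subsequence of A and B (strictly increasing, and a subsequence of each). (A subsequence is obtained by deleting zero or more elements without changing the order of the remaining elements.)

4

A longest common strictly increasing subsequence is 1, 5, 7, 15 (length 4); it appears in order in both A and B, and no longer such subsequence exists.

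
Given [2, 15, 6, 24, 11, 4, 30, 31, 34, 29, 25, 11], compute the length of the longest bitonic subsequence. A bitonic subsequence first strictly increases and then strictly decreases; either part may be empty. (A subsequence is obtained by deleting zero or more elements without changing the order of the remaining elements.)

9

Let inc[i] be the LIS ending at i and dec[i] the longest strictly decreasing subsequence starting at i. inc = [1, 2, 2, 3, 3, 2, 4, 5, 6, 4, 4, 3], dec = [1, 3, 2, 3, 2, 1, 4, 4, 4, 3, 2, 1].
max_i inc[i]+dec[i]−1 = 9, with one witness 2, 15, 24, 30, 31, 34, 29, 25, 11.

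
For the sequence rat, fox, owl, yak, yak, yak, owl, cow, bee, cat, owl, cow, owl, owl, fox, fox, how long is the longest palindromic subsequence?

9

Using dp[i][j] = 2 + dp[i+1][j−1] if the ends match, else max(dp[i+1][j], dp[i][j−1]):
dp[1][16] = 9. A witness is fox owl owl cow owl cow owl owl fox at positions 2,3,7,8,11,12,13,14,16.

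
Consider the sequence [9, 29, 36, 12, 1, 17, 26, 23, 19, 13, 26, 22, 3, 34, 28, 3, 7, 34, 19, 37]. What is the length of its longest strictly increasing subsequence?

8

Let dp[i] be the longest increasing subsequence ending at position i. Then dp = [1, 2, 3, 2, 1, 3, 4, 4, 4, 3, 5, 5, 2, 6, 6, 2, 3, 7, 4, 8].
The maximum is 8; one witness is 9, 12, 17, 23, 26, 28, 34, 37 at positions 1,4,6,8,11,15,18,20.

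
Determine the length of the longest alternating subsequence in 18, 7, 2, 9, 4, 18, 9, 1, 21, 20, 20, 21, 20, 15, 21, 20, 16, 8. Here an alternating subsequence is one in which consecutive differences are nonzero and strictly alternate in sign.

12

A longest alternating subsequence is 18, 7, 9, 4, 18, 9, 21, 20, 21, 20, 21, 20 (positions 1,2,4,5,6,7,9,10,12,13,15,16); its 11 consecutive differences strictly alternate in sign, and length 12 is optimal.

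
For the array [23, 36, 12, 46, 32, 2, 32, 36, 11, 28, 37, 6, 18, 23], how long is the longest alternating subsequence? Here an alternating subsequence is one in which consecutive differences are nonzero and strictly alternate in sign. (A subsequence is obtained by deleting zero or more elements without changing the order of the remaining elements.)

10

Track the best alternating length ending on an up-step vs a down-step at each position: up/down = 1/1, 2/1, 1/3, 4/1, 4/5, 1/5, 6/5, 6/5, 6/7, 8/7, 8/5, 6/9, 10/9, 10/9.
The maximum over both is 10; one such subsequence is 23, 36, 12, 46, 2, 32, 11, 28, 6, 18.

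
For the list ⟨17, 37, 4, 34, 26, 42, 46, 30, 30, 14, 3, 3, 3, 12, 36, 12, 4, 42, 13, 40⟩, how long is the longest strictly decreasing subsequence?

Let dp[i] be the longest decreasing subsequence ending at position i. Then dp = [1, 1, 2, 2, 3, 1, 1, 3, 3, 4, 5, 5, 5, 5, 2, 5, 6, 2, 5, 3].
The maximum is 6; one witness is 37, 34, 26, 14, 12, 4 at positions 2,4,5,10,14,17.

6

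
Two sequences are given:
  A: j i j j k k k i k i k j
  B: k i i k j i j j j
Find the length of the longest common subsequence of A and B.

Backtracking the LCS table gives one alignment: j (A1,B5) → i (A2,B6) → j (A3,B7) → j (A4,B8) → j (A12,B9).
So the longest common subsequence has length 5.

5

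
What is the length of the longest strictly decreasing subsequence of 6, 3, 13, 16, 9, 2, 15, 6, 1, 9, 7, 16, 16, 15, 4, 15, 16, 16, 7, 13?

5

Let dp[i] be the longest decreasing subsequence ending at position i. Then dp = [1, 2, 1, 1, 2, 3, 2, 3, 4, 3, 4, 1, 1, 2, 5, 2, 1, 1, 4, 3].
The maximum is 5; one witness is 16, 15, 9, 7, 4 at positions 4,7,10,11,15.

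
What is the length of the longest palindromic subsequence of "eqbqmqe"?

Using dp[i][j] = 2 + dp[i+1][j−1] if the ends match, else max(dp[i+1][j], dp[i][j−1]):
dp[1][7] = 5. A witness is eqmqe at positions 1,2,5,6,7.

5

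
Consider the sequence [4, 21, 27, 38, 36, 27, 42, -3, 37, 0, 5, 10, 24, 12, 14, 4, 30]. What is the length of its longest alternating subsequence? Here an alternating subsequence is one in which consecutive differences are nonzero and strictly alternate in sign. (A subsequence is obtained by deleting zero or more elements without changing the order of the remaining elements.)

A longest alternating subsequence is 4, 38, 36, 42, -3, 37, 0, 24, 12, 14, 4, 30 (positions 1,4,5,7,8,9,10,13,14,15,16,17); its 11 consecutive differences strictly alternate in sign, and length 12 is optimal.

12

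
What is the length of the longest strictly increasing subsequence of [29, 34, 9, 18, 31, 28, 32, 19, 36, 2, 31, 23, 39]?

Let dp[i] be the longest increasing subsequence ending at position i. Then dp = [1, 2, 1, 2, 3, 3, 4, 3, 5, 1, 4, 4, 6].
The maximum is 6; one witness is 9, 18, 31, 32, 36, 39 at positions 3,4,5,7,9,13.

6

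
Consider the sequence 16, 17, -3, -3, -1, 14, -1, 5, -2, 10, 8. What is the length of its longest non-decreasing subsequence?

Let dp[i] be the longest non-decreasing subsequence ending at position i. Then dp = [1, 2, 1, 2, 3, 4, 4, 5, 3, 6, 6].
The maximum is 6; one witness is -3, -3, -1, -1, 5, 10 at positions 3,4,5,7,8,10.

6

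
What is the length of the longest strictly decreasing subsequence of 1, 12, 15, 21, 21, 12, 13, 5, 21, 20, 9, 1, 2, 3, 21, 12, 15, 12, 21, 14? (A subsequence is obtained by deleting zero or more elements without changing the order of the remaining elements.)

Let dp[i] be the longest decreasing subsequence ending at position i. Then dp = [1, 1, 1, 1, 1, 2, 2, 3, 1, 2, 3, 4, 4, 4, 1, 3, 3, 4, 1, 4].
The maximum is 4; one witness is 15, 12, 5, 1 at positions 3,6,8,12.

4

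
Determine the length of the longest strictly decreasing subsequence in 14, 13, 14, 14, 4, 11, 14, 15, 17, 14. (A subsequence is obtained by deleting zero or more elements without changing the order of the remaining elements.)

Scanning left to right, the best length ending at each element is: 14→1, 13→2, 14→1, 14→1, 4→3, 11→3, 14→1, 15→1, 17→1, 14→2.
So the longest decreasing subsequence has length 3, e.g. 14, 13, 4.

3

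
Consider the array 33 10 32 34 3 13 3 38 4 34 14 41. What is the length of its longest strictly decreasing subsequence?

4

One longest decreasing subsequence is 33, 32, 13, 3 (positions 1,3,6,7), of length 4; no longer one exists.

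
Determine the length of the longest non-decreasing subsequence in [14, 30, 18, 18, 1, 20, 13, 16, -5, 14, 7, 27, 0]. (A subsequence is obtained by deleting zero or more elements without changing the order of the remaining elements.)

5

One longest non-decreasing subsequence is 14, 18, 18, 20, 27 (positions 1,3,4,6,12), of length 5; no longer one exists.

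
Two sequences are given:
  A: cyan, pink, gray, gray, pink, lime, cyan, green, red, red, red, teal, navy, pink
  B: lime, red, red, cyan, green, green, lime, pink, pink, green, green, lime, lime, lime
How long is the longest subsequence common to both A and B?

4

A longest common subsequence is cyan, pink, pink, lime (length 4); the LCS DP confirms no longer common subsequence exists.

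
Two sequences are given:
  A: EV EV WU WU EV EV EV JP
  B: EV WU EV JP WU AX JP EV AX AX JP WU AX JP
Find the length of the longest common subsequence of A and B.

5

A longest common subsequence is EV, EV, WU, WU, JP (length 5); the LCS DP confirms no longer common subsequence exists.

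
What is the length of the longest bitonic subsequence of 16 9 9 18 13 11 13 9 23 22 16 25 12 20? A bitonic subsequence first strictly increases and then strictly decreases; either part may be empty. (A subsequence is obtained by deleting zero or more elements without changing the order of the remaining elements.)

7

One longest bitonic subsequence is 9, 11, 13, 23, 22, 16, 12 (positions 2,6,7,9,10,11,13): it rises to 23 then falls. Length 7 is optimal.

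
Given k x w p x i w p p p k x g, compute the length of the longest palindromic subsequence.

6

One longest palindromic subsequence is xppppx (positions 2,4,8,9,10,12); it reads the same forward and backward, and the interval DP gives dp[1][13] = 6.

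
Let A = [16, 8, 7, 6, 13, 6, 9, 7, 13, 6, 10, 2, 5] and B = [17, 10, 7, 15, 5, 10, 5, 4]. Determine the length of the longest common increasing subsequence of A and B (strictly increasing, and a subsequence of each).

A longest common strictly increasing subsequence is 7, 10 (length 2); it appears in order in both A and B, and no longer such subsequence exists.

2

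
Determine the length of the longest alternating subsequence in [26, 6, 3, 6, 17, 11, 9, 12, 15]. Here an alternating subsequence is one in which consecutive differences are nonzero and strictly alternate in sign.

A longest alternating subsequence is 26, 6, 17, 11, 12 (positions 1,2,5,6,8); its 4 consecutive differences strictly alternate in sign, and length 5 is optimal.

5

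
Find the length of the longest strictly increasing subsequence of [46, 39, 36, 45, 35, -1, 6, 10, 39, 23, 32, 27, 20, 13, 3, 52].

Let dp[i] be the longest increasing subsequence ending at position i. Then dp = [1, 1, 1, 2, 1, 1, 2, 3, 4, 4, 5, 5, 4, 4, 2, 6].
The maximum is 6; one witness is -1, 6, 10, 23, 32, 52 at positions 6,7,8,10,11,16.

6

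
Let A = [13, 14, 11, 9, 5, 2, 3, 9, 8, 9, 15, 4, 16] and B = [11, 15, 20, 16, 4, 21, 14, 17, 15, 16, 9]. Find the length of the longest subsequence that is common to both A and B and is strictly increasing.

3

For each value that appears in both, track the longest common increasing run ending there.
The best achievable length is 3; one witness is 11, 15, 16 (A-positions 3,11,13, B-positions 1,2,4).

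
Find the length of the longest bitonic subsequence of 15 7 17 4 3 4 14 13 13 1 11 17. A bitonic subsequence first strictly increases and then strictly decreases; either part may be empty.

5

Let inc[i] be the LIS ending at i and dec[i] the longest strictly decreasing subsequence starting at i. inc = [1, 1, 2, 1, 1, 2, 3, 3, 3, 1, 3, 4], dec = [5, 4, 4, 3, 2, 2, 3, 2, 2, 1, 1, 1].
max_i inc[i]+dec[i]−1 = 5, with one witness 15, 7, 4, 3, 1.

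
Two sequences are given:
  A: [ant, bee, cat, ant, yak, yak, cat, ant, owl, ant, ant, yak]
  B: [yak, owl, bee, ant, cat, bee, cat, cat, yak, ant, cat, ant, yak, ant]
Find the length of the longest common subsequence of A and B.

7

A longest common subsequence is ant, bee, cat, ant, cat, ant, ant (length 7); the LCS DP confirms no longer common subsequence exists.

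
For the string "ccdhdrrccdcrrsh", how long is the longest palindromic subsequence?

9

One longest palindromic subsequence is hrrcdcrrh (positions 4,6,7,8,10,11,12,13,15); it reads the same forward and backward, and the interval DP gives dp[1][15] = 9.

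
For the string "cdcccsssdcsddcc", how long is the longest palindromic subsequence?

Using dp[i][j] = 2 + dp[i+1][j−1] if the ends match, else max(dp[i+1][j], dp[i][j−1]):
dp[1][15] = 9. A witness is cccsssccc at positions 1,3,5,6,7,8,10,14,15.

9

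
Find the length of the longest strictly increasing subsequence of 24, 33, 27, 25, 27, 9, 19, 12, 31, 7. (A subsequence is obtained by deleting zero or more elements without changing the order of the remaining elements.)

One longest increasing subsequence is 24, 25, 27, 31 (positions 1,4,5,9), of length 4; no longer one exists.

4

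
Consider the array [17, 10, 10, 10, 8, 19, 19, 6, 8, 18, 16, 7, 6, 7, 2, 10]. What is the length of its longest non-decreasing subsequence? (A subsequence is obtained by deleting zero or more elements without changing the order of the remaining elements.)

5

Let dp[i] be the longest non-decreasing subsequence ending at position i. Then dp = [1, 1, 2, 3, 1, 4, 5, 1, 2, 4, 4, 2, 2, 3, 1, 4].
The maximum is 5; one witness is 10, 10, 10, 19, 19 at positions 2,3,4,6,7.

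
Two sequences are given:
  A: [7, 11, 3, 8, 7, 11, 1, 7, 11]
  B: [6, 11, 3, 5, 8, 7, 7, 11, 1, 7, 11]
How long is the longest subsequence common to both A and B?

Backtracking the LCS table gives one alignment: 11 (A2,B2) → 3 (A3,B3) → 8 (A4,B5) → 7 (A5,B7) → 11 (A6,B8) → 1 (A7,B9) → 7 (A8,B10) → 11 (A9,B11).
So the longest common subsequence has length 8.

8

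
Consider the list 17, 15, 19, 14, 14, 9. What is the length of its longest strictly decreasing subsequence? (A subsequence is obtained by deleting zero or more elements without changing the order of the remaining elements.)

Scanning left to right, the best length ending at each element is: 17→1, 15→2, 19→1, 14→3, 14→3, 9→4.
So the longest decreasing subsequence has length 4, e.g. 17, 15, 14, 9.

4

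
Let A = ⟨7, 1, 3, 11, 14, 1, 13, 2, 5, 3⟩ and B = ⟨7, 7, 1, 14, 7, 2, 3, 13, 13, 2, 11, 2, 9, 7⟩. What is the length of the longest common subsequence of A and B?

Backtracking the LCS table gives one alignment: 7 (A1,B2) → 1 (A2,B3) → 3 (A3,B7) → 11 (A4,B11) → 2 (A8,B12).
So the longest common subsequence has length 5.

5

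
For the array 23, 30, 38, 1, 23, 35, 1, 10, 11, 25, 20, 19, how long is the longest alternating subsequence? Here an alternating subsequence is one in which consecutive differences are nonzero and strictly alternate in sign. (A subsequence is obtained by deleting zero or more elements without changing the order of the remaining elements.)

7

A longest alternating subsequence is 23, 30, 1, 23, 1, 25, 20 (positions 1,2,4,5,7,10,11); its 6 consecutive differences strictly alternate in sign, and length 7 is optimal.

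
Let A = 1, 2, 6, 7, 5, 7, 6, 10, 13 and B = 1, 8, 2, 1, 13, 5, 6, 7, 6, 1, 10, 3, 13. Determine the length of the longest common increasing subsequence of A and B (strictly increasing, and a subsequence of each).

A longest common strictly increasing subsequence is 1, 2, 5, 6, 10, 13 (length 6); it appears in order in both A and B, and no longer such subsequence exists.

6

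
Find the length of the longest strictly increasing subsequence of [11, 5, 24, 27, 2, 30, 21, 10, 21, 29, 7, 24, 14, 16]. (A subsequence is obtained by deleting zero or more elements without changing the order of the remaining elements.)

Let dp[i] be the longest increasing subsequence ending at position i. Then dp = [1, 1, 2, 3, 1, 4, 2, 2, 3, 4, 2, 4, 3, 4].
The maximum is 4; one witness is 11, 24, 27, 30 at positions 1,3,4,6.

4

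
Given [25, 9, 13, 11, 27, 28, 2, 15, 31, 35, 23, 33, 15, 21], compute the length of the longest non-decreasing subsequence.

6

Let dp[i] be the longest non-decreasing subsequence ending at position i. Then dp = [1, 1, 2, 2, 3, 4, 1, 3, 5, 6, 4, 6, 4, 5].
The maximum is 6; one witness is 9, 13, 27, 28, 31, 35 at positions 2,3,5,6,9,10.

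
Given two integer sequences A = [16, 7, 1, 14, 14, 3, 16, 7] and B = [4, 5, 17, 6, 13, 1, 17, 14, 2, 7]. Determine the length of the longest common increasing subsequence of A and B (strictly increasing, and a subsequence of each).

A longest common strictly increasing subsequence is 1, 14 (length 2); it appears in order in both A and B, and no longer such subsequence exists.

2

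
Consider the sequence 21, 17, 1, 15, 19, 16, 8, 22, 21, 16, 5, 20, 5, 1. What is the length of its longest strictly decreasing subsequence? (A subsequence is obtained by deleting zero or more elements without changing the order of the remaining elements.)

Scanning left to right, the best length ending at each element is: 21→1, 17→2, 1→3, 15→3, 19→2, 16→3, 8→4, 22→1, 21→2, 16→3, 5→5, 20→3, 5→5, 1→6.
So the longest decreasing subsequence has length 6, e.g. 21, 17, 15, 8, 5, 1.

6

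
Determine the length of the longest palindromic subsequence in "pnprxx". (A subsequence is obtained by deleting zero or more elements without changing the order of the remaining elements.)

3

Using dp[i][j] = 2 + dp[i+1][j−1] if the ends match, else max(dp[i+1][j], dp[i][j−1]):
dp[1][6] = 3. A witness is pnp at positions 1,2,3.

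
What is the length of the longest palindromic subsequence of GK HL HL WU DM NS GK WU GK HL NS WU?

7

One longest palindromic subsequence is WU NS GK WU GK NS WU (positions 4,6,7,8,9,11,12); it reads the same forward and backward, and the interval DP gives dp[1][12] = 7.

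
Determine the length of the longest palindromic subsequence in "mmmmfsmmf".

One longest palindromic subsequence is mmmmmm (positions 1,2,3,4,7,8); it reads the same forward and backward, and the interval DP gives dp[1][9] = 6.

6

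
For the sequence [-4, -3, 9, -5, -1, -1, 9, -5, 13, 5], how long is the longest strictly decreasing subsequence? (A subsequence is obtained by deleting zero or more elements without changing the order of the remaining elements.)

3

Let dp[i] be the longest decreasing subsequence ending at position i. Then dp = [1, 1, 1, 2, 2, 2, 1, 3, 1, 2].
The maximum is 3; one witness is 9, -1, -5 at positions 3,5,8.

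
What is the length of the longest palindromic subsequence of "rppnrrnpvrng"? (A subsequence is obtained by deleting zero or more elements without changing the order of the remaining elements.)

Using dp[i][j] = 2 + dp[i+1][j−1] if the ends match, else max(dp[i+1][j], dp[i][j−1]):
dp[1][12] = 8. A witness is rpnrrnpr at positions 1,3,4,5,6,7,8,10.

8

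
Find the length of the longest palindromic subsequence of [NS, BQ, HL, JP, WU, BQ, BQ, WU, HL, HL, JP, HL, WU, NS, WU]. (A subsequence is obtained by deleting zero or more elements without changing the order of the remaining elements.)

10

One longest palindromic subsequence is NS HL JP WU BQ BQ WU JP HL NS (positions 1,3,4,5,6,7,8,11,12,14); it reads the same forward and backward, and the interval DP gives dp[1][15] = 10.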